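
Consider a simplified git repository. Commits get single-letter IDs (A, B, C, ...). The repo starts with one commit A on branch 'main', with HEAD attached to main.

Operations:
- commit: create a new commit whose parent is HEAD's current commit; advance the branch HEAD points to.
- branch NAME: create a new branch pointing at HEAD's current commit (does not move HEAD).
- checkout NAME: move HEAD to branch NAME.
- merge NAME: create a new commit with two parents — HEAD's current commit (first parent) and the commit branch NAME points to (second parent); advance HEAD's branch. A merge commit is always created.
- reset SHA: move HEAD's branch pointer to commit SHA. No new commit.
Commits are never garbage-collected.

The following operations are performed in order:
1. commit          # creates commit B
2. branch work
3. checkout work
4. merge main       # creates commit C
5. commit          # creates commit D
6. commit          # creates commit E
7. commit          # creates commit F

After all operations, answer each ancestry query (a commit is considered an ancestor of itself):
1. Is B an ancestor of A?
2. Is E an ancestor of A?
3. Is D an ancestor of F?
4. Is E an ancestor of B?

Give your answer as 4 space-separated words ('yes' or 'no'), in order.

After op 1 (commit): HEAD=main@B [main=B]
After op 2 (branch): HEAD=main@B [main=B work=B]
After op 3 (checkout): HEAD=work@B [main=B work=B]
After op 4 (merge): HEAD=work@C [main=B work=C]
After op 5 (commit): HEAD=work@D [main=B work=D]
After op 6 (commit): HEAD=work@E [main=B work=E]
After op 7 (commit): HEAD=work@F [main=B work=F]
ancestors(A) = {A}; B in? no
ancestors(A) = {A}; E in? no
ancestors(F) = {A,B,C,D,E,F}; D in? yes
ancestors(B) = {A,B}; E in? no

Answer: no no yes no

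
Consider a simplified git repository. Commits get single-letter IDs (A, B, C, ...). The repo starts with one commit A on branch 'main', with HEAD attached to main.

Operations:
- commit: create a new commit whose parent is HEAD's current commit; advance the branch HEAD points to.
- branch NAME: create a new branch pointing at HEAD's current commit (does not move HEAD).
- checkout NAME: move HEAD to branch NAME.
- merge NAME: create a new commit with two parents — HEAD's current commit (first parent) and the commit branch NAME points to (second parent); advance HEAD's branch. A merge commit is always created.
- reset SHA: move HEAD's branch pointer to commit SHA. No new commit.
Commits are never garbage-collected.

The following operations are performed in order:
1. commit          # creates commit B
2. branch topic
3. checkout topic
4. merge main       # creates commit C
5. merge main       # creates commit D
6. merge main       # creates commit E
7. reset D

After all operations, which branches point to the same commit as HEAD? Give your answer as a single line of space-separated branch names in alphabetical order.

After op 1 (commit): HEAD=main@B [main=B]
After op 2 (branch): HEAD=main@B [main=B topic=B]
After op 3 (checkout): HEAD=topic@B [main=B topic=B]
After op 4 (merge): HEAD=topic@C [main=B topic=C]
After op 5 (merge): HEAD=topic@D [main=B topic=D]
After op 6 (merge): HEAD=topic@E [main=B topic=E]
After op 7 (reset): HEAD=topic@D [main=B topic=D]

Answer: topic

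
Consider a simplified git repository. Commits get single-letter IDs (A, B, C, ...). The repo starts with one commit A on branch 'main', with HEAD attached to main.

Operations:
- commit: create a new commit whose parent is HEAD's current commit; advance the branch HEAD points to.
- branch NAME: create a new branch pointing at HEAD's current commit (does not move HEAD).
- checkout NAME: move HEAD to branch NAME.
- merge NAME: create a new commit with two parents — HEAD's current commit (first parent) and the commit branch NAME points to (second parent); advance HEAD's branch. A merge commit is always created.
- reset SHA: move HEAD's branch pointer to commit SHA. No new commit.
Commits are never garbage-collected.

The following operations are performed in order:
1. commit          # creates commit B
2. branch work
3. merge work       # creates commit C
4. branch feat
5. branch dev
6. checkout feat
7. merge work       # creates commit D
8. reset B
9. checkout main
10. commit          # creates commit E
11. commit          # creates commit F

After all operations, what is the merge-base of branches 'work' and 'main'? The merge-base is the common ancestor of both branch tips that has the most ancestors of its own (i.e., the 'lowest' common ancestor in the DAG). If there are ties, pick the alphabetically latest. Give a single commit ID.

After op 1 (commit): HEAD=main@B [main=B]
After op 2 (branch): HEAD=main@B [main=B work=B]
After op 3 (merge): HEAD=main@C [main=C work=B]
After op 4 (branch): HEAD=main@C [feat=C main=C work=B]
After op 5 (branch): HEAD=main@C [dev=C feat=C main=C work=B]
After op 6 (checkout): HEAD=feat@C [dev=C feat=C main=C work=B]
After op 7 (merge): HEAD=feat@D [dev=C feat=D main=C work=B]
After op 8 (reset): HEAD=feat@B [dev=C feat=B main=C work=B]
After op 9 (checkout): HEAD=main@C [dev=C feat=B main=C work=B]
After op 10 (commit): HEAD=main@E [dev=C feat=B main=E work=B]
After op 11 (commit): HEAD=main@F [dev=C feat=B main=F work=B]
ancestors(work=B): ['A', 'B']
ancestors(main=F): ['A', 'B', 'C', 'E', 'F']
common: ['A', 'B']

Answer: B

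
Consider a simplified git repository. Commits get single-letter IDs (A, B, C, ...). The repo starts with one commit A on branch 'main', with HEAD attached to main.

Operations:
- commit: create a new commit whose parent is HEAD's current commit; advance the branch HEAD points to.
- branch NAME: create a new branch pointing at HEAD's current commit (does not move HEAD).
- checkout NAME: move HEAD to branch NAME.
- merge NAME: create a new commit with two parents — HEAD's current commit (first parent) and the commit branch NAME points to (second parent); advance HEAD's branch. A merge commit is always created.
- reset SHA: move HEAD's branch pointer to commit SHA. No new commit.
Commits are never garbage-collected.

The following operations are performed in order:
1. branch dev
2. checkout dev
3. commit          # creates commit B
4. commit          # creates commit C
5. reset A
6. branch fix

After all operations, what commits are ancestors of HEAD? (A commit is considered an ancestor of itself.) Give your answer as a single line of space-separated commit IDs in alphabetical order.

After op 1 (branch): HEAD=main@A [dev=A main=A]
After op 2 (checkout): HEAD=dev@A [dev=A main=A]
After op 3 (commit): HEAD=dev@B [dev=B main=A]
After op 4 (commit): HEAD=dev@C [dev=C main=A]
After op 5 (reset): HEAD=dev@A [dev=A main=A]
After op 6 (branch): HEAD=dev@A [dev=A fix=A main=A]

Answer: A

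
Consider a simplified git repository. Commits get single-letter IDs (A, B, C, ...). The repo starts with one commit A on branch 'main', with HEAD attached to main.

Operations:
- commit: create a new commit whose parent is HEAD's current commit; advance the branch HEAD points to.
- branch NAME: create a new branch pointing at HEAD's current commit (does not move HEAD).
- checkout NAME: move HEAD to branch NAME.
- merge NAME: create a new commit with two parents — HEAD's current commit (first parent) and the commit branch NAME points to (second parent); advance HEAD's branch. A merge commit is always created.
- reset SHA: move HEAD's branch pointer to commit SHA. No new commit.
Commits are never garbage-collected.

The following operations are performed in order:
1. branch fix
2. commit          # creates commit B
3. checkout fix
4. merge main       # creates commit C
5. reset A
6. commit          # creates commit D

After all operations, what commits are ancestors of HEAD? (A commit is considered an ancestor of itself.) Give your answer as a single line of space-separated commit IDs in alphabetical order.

After op 1 (branch): HEAD=main@A [fix=A main=A]
After op 2 (commit): HEAD=main@B [fix=A main=B]
After op 3 (checkout): HEAD=fix@A [fix=A main=B]
After op 4 (merge): HEAD=fix@C [fix=C main=B]
After op 5 (reset): HEAD=fix@A [fix=A main=B]
After op 6 (commit): HEAD=fix@D [fix=D main=B]

Answer: A D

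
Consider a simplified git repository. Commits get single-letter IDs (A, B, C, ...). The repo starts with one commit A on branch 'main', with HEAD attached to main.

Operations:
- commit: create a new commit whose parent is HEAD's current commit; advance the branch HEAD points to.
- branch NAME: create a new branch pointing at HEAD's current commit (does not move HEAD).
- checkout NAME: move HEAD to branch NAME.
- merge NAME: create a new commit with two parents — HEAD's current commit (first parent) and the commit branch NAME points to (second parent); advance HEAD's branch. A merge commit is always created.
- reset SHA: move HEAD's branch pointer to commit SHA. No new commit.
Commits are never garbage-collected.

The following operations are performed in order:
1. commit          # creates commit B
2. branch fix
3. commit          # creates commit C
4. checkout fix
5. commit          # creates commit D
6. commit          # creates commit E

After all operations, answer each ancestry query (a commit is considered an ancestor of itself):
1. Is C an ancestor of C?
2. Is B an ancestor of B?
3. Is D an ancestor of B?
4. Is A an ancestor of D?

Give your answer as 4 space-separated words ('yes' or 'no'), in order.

Answer: yes yes no yes

Derivation:
After op 1 (commit): HEAD=main@B [main=B]
After op 2 (branch): HEAD=main@B [fix=B main=B]
After op 3 (commit): HEAD=main@C [fix=B main=C]
After op 4 (checkout): HEAD=fix@B [fix=B main=C]
After op 5 (commit): HEAD=fix@D [fix=D main=C]
After op 6 (commit): HEAD=fix@E [fix=E main=C]
ancestors(C) = {A,B,C}; C in? yes
ancestors(B) = {A,B}; B in? yes
ancestors(B) = {A,B}; D in? no
ancestors(D) = {A,B,D}; A in? yes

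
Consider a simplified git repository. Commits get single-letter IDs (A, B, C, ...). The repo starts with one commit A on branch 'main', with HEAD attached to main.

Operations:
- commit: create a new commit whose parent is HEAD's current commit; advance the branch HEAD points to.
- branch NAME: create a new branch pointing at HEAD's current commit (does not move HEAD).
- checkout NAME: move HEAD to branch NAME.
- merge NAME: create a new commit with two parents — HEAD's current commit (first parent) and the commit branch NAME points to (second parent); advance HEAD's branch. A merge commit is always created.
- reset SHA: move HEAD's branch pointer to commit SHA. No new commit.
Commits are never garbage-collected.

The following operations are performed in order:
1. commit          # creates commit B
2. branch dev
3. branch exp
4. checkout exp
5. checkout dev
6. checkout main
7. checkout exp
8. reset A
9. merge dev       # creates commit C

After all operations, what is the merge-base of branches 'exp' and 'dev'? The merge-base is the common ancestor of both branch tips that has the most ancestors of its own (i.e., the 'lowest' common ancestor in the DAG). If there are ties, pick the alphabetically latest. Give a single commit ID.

Answer: B

Derivation:
After op 1 (commit): HEAD=main@B [main=B]
After op 2 (branch): HEAD=main@B [dev=B main=B]
After op 3 (branch): HEAD=main@B [dev=B exp=B main=B]
After op 4 (checkout): HEAD=exp@B [dev=B exp=B main=B]
After op 5 (checkout): HEAD=dev@B [dev=B exp=B main=B]
After op 6 (checkout): HEAD=main@B [dev=B exp=B main=B]
After op 7 (checkout): HEAD=exp@B [dev=B exp=B main=B]
After op 8 (reset): HEAD=exp@A [dev=B exp=A main=B]
After op 9 (merge): HEAD=exp@C [dev=B exp=C main=B]
ancestors(exp=C): ['A', 'B', 'C']
ancestors(dev=B): ['A', 'B']
common: ['A', 'B']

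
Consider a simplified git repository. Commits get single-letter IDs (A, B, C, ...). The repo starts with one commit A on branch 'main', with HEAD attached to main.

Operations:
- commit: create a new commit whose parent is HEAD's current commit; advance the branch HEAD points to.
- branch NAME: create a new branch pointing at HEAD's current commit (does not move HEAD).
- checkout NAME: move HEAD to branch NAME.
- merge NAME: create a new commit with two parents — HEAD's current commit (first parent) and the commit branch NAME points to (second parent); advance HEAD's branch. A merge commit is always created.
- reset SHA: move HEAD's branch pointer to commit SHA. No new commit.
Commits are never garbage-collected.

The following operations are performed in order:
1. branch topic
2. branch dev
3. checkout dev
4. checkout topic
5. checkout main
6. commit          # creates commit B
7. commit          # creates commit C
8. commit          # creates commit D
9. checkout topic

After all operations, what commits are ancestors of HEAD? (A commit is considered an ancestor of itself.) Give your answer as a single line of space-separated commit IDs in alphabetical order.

After op 1 (branch): HEAD=main@A [main=A topic=A]
After op 2 (branch): HEAD=main@A [dev=A main=A topic=A]
After op 3 (checkout): HEAD=dev@A [dev=A main=A topic=A]
After op 4 (checkout): HEAD=topic@A [dev=A main=A topic=A]
After op 5 (checkout): HEAD=main@A [dev=A main=A topic=A]
After op 6 (commit): HEAD=main@B [dev=A main=B topic=A]
After op 7 (commit): HEAD=main@C [dev=A main=C topic=A]
After op 8 (commit): HEAD=main@D [dev=A main=D topic=A]
After op 9 (checkout): HEAD=topic@A [dev=A main=D topic=A]

Answer: A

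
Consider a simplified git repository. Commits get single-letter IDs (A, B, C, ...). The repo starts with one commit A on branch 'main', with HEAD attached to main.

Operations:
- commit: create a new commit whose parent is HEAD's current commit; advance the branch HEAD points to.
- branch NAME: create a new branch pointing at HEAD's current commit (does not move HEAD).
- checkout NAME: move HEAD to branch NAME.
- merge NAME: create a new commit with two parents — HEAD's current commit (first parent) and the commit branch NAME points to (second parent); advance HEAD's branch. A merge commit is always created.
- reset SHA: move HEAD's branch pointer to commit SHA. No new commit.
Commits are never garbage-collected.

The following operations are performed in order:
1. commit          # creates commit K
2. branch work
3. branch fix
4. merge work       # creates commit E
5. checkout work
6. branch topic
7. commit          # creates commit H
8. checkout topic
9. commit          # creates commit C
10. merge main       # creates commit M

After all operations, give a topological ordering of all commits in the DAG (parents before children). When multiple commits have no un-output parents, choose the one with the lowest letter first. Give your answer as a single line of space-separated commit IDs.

Answer: A K C E H M

Derivation:
After op 1 (commit): HEAD=main@K [main=K]
After op 2 (branch): HEAD=main@K [main=K work=K]
After op 3 (branch): HEAD=main@K [fix=K main=K work=K]
After op 4 (merge): HEAD=main@E [fix=K main=E work=K]
After op 5 (checkout): HEAD=work@K [fix=K main=E work=K]
After op 6 (branch): HEAD=work@K [fix=K main=E topic=K work=K]
After op 7 (commit): HEAD=work@H [fix=K main=E topic=K work=H]
After op 8 (checkout): HEAD=topic@K [fix=K main=E topic=K work=H]
After op 9 (commit): HEAD=topic@C [fix=K main=E topic=C work=H]
After op 10 (merge): HEAD=topic@M [fix=K main=E topic=M work=H]
commit A: parents=[]
commit C: parents=['K']
commit E: parents=['K', 'K']
commit H: parents=['K']
commit K: parents=['A']
commit M: parents=['C', 'E']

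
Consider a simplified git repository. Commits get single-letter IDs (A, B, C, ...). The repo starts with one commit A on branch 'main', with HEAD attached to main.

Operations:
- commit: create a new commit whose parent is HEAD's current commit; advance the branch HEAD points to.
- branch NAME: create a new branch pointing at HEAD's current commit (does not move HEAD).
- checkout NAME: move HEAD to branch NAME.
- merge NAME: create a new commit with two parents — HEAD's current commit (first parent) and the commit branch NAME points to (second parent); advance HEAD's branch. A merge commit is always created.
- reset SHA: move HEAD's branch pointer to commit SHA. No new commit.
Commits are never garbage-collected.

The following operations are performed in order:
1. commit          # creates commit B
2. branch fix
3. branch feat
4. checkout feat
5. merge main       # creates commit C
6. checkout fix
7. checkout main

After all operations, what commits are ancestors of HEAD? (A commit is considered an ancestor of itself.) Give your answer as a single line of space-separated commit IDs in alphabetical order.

After op 1 (commit): HEAD=main@B [main=B]
After op 2 (branch): HEAD=main@B [fix=B main=B]
After op 3 (branch): HEAD=main@B [feat=B fix=B main=B]
After op 4 (checkout): HEAD=feat@B [feat=B fix=B main=B]
After op 5 (merge): HEAD=feat@C [feat=C fix=B main=B]
After op 6 (checkout): HEAD=fix@B [feat=C fix=B main=B]
After op 7 (checkout): HEAD=main@B [feat=C fix=B main=B]

Answer: A B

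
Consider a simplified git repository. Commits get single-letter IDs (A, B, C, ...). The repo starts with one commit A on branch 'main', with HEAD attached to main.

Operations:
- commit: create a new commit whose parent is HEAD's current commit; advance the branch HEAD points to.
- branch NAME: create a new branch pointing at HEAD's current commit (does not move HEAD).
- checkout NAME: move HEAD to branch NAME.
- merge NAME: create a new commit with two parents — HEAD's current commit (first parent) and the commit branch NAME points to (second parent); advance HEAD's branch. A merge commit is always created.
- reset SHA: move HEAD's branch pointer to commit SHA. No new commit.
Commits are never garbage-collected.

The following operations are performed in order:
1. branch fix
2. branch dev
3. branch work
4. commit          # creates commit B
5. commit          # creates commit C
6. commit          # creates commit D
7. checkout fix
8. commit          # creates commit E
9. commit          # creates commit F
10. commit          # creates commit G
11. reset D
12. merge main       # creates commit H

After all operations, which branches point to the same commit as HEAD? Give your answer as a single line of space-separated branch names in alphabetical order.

After op 1 (branch): HEAD=main@A [fix=A main=A]
After op 2 (branch): HEAD=main@A [dev=A fix=A main=A]
After op 3 (branch): HEAD=main@A [dev=A fix=A main=A work=A]
After op 4 (commit): HEAD=main@B [dev=A fix=A main=B work=A]
After op 5 (commit): HEAD=main@C [dev=A fix=A main=C work=A]
After op 6 (commit): HEAD=main@D [dev=A fix=A main=D work=A]
After op 7 (checkout): HEAD=fix@A [dev=A fix=A main=D work=A]
After op 8 (commit): HEAD=fix@E [dev=A fix=E main=D work=A]
After op 9 (commit): HEAD=fix@F [dev=A fix=F main=D work=A]
After op 10 (commit): HEAD=fix@G [dev=A fix=G main=D work=A]
After op 11 (reset): HEAD=fix@D [dev=A fix=D main=D work=A]
After op 12 (merge): HEAD=fix@H [dev=A fix=H main=D work=A]

Answer: fix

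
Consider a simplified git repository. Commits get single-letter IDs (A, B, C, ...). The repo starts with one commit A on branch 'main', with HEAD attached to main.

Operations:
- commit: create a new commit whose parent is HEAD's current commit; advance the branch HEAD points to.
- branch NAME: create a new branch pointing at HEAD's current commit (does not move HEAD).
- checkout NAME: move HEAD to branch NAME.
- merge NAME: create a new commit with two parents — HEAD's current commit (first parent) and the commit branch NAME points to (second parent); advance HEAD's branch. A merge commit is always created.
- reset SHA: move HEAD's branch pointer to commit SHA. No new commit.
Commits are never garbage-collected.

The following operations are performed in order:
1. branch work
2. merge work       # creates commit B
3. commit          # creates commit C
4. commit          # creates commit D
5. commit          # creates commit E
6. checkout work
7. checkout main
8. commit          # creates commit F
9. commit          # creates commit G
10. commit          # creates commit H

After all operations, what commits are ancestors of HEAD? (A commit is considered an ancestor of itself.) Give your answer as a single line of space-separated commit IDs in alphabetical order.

After op 1 (branch): HEAD=main@A [main=A work=A]
After op 2 (merge): HEAD=main@B [main=B work=A]
After op 3 (commit): HEAD=main@C [main=C work=A]
After op 4 (commit): HEAD=main@D [main=D work=A]
After op 5 (commit): HEAD=main@E [main=E work=A]
After op 6 (checkout): HEAD=work@A [main=E work=A]
After op 7 (checkout): HEAD=main@E [main=E work=A]
After op 8 (commit): HEAD=main@F [main=F work=A]
After op 9 (commit): HEAD=main@G [main=G work=A]
After op 10 (commit): HEAD=main@H [main=H work=A]

Answer: A B C D E F G H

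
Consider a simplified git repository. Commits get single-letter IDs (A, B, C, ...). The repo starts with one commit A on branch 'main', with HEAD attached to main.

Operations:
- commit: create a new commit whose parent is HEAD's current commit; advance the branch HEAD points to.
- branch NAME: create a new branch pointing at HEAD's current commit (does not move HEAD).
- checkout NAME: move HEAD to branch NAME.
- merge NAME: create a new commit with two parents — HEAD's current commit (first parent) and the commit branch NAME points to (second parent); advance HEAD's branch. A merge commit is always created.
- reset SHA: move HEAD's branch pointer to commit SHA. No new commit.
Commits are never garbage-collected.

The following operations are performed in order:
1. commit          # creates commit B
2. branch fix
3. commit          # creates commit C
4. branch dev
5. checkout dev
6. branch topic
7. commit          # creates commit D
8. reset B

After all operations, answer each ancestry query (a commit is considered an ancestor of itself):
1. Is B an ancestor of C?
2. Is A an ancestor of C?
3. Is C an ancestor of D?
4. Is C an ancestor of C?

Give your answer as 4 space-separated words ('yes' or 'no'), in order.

Answer: yes yes yes yes

Derivation:
After op 1 (commit): HEAD=main@B [main=B]
After op 2 (branch): HEAD=main@B [fix=B main=B]
After op 3 (commit): HEAD=main@C [fix=B main=C]
After op 4 (branch): HEAD=main@C [dev=C fix=B main=C]
After op 5 (checkout): HEAD=dev@C [dev=C fix=B main=C]
After op 6 (branch): HEAD=dev@C [dev=C fix=B main=C topic=C]
After op 7 (commit): HEAD=dev@D [dev=D fix=B main=C topic=C]
After op 8 (reset): HEAD=dev@B [dev=B fix=B main=C topic=C]
ancestors(C) = {A,B,C}; B in? yes
ancestors(C) = {A,B,C}; A in? yes
ancestors(D) = {A,B,C,D}; C in? yes
ancestors(C) = {A,B,C}; C in? yes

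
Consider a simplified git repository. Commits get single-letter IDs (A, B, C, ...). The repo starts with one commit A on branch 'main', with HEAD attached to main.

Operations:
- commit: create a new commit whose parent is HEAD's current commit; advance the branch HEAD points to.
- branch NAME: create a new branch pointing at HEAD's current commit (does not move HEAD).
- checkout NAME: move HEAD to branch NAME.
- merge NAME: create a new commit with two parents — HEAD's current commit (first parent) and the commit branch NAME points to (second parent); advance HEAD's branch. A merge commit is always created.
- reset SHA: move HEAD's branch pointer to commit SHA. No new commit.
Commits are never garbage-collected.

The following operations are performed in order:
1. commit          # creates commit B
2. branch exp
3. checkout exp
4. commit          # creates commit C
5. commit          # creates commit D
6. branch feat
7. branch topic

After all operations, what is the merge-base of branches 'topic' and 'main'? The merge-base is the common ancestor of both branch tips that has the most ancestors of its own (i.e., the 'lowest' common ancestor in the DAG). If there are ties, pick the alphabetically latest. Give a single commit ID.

Answer: B

Derivation:
After op 1 (commit): HEAD=main@B [main=B]
After op 2 (branch): HEAD=main@B [exp=B main=B]
After op 3 (checkout): HEAD=exp@B [exp=B main=B]
After op 4 (commit): HEAD=exp@C [exp=C main=B]
After op 5 (commit): HEAD=exp@D [exp=D main=B]
After op 6 (branch): HEAD=exp@D [exp=D feat=D main=B]
After op 7 (branch): HEAD=exp@D [exp=D feat=D main=B topic=D]
ancestors(topic=D): ['A', 'B', 'C', 'D']
ancestors(main=B): ['A', 'B']
common: ['A', 'B']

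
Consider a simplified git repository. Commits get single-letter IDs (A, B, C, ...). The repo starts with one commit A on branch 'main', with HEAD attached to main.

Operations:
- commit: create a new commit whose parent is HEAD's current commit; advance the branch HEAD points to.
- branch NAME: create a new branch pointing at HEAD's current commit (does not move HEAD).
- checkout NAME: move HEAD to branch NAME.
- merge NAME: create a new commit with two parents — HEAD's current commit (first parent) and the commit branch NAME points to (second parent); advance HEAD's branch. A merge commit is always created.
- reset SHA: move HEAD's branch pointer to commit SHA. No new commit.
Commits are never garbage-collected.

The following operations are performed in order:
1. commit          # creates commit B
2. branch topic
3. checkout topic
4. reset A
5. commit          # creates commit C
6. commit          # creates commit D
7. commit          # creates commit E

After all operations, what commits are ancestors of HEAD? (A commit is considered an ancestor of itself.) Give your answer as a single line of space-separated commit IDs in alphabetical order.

After op 1 (commit): HEAD=main@B [main=B]
After op 2 (branch): HEAD=main@B [main=B topic=B]
After op 3 (checkout): HEAD=topic@B [main=B topic=B]
After op 4 (reset): HEAD=topic@A [main=B topic=A]
After op 5 (commit): HEAD=topic@C [main=B topic=C]
After op 6 (commit): HEAD=topic@D [main=B topic=D]
After op 7 (commit): HEAD=topic@E [main=B topic=E]

Answer: A C D E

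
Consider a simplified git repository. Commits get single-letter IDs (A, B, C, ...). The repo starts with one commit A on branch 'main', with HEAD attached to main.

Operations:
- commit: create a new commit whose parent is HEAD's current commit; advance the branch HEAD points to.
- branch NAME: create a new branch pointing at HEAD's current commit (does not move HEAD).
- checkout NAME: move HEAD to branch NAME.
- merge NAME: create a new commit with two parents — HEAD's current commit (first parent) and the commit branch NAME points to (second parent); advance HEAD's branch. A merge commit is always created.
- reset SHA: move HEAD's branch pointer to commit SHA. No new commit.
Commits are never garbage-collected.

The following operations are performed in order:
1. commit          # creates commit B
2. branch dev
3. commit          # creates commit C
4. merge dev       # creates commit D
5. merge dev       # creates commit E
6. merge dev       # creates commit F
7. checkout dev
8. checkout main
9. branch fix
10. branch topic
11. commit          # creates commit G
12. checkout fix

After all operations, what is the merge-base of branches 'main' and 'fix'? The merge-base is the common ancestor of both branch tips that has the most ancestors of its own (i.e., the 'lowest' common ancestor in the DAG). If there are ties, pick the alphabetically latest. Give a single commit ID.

Answer: F

Derivation:
After op 1 (commit): HEAD=main@B [main=B]
After op 2 (branch): HEAD=main@B [dev=B main=B]
After op 3 (commit): HEAD=main@C [dev=B main=C]
After op 4 (merge): HEAD=main@D [dev=B main=D]
After op 5 (merge): HEAD=main@E [dev=B main=E]
After op 6 (merge): HEAD=main@F [dev=B main=F]
After op 7 (checkout): HEAD=dev@B [dev=B main=F]
After op 8 (checkout): HEAD=main@F [dev=B main=F]
After op 9 (branch): HEAD=main@F [dev=B fix=F main=F]
After op 10 (branch): HEAD=main@F [dev=B fix=F main=F topic=F]
After op 11 (commit): HEAD=main@G [dev=B fix=F main=G topic=F]
After op 12 (checkout): HEAD=fix@F [dev=B fix=F main=G topic=F]
ancestors(main=G): ['A', 'B', 'C', 'D', 'E', 'F', 'G']
ancestors(fix=F): ['A', 'B', 'C', 'D', 'E', 'F']
common: ['A', 'B', 'C', 'D', 'E', 'F']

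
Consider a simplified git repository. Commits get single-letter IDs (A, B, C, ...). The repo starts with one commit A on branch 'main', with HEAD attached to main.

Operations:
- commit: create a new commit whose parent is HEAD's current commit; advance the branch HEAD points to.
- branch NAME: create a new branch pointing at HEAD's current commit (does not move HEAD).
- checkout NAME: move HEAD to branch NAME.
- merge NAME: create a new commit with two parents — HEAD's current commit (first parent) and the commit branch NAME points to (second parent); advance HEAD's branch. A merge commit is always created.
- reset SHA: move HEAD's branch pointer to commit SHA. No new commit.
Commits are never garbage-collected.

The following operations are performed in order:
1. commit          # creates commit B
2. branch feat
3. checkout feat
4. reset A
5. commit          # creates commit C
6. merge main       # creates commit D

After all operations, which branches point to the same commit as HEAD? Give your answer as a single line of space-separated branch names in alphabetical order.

Answer: feat

Derivation:
After op 1 (commit): HEAD=main@B [main=B]
After op 2 (branch): HEAD=main@B [feat=B main=B]
After op 3 (checkout): HEAD=feat@B [feat=B main=B]
After op 4 (reset): HEAD=feat@A [feat=A main=B]
After op 5 (commit): HEAD=feat@C [feat=C main=B]
After op 6 (merge): HEAD=feat@D [feat=D main=B]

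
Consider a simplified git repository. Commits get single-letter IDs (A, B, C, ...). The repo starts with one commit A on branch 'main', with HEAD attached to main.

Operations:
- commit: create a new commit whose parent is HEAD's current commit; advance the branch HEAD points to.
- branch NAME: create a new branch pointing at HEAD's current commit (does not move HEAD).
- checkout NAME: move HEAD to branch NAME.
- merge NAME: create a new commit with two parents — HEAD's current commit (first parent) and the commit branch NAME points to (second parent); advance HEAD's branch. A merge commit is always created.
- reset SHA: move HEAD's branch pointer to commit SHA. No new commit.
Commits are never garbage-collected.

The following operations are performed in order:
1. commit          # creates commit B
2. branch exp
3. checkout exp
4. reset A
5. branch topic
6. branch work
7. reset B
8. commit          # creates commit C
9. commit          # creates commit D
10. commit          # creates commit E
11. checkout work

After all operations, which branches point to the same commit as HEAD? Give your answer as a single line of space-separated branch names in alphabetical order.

After op 1 (commit): HEAD=main@B [main=B]
After op 2 (branch): HEAD=main@B [exp=B main=B]
After op 3 (checkout): HEAD=exp@B [exp=B main=B]
After op 4 (reset): HEAD=exp@A [exp=A main=B]
After op 5 (branch): HEAD=exp@A [exp=A main=B topic=A]
After op 6 (branch): HEAD=exp@A [exp=A main=B topic=A work=A]
After op 7 (reset): HEAD=exp@B [exp=B main=B topic=A work=A]
After op 8 (commit): HEAD=exp@C [exp=C main=B topic=A work=A]
After op 9 (commit): HEAD=exp@D [exp=D main=B topic=A work=A]
After op 10 (commit): HEAD=exp@E [exp=E main=B topic=A work=A]
After op 11 (checkout): HEAD=work@A [exp=E main=B topic=A work=A]

Answer: topic work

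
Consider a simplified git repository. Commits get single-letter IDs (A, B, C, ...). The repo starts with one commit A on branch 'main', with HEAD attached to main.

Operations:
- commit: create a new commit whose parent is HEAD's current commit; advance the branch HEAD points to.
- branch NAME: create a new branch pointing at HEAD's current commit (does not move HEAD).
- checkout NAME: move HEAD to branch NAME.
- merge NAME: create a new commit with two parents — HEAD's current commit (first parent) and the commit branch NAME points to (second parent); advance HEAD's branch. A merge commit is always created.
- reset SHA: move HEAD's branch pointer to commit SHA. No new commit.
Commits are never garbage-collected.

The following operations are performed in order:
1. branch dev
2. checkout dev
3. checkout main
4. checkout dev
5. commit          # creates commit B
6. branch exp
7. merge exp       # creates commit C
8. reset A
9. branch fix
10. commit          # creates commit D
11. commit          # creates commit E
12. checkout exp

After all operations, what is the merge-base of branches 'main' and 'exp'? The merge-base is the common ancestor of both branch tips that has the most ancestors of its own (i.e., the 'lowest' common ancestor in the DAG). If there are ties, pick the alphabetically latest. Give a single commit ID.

After op 1 (branch): HEAD=main@A [dev=A main=A]
After op 2 (checkout): HEAD=dev@A [dev=A main=A]
After op 3 (checkout): HEAD=main@A [dev=A main=A]
After op 4 (checkout): HEAD=dev@A [dev=A main=A]
After op 5 (commit): HEAD=dev@B [dev=B main=A]
After op 6 (branch): HEAD=dev@B [dev=B exp=B main=A]
After op 7 (merge): HEAD=dev@C [dev=C exp=B main=A]
After op 8 (reset): HEAD=dev@A [dev=A exp=B main=A]
After op 9 (branch): HEAD=dev@A [dev=A exp=B fix=A main=A]
After op 10 (commit): HEAD=dev@D [dev=D exp=B fix=A main=A]
After op 11 (commit): HEAD=dev@E [dev=E exp=B fix=A main=A]
After op 12 (checkout): HEAD=exp@B [dev=E exp=B fix=A main=A]
ancestors(main=A): ['A']
ancestors(exp=B): ['A', 'B']
common: ['A']

Answer: A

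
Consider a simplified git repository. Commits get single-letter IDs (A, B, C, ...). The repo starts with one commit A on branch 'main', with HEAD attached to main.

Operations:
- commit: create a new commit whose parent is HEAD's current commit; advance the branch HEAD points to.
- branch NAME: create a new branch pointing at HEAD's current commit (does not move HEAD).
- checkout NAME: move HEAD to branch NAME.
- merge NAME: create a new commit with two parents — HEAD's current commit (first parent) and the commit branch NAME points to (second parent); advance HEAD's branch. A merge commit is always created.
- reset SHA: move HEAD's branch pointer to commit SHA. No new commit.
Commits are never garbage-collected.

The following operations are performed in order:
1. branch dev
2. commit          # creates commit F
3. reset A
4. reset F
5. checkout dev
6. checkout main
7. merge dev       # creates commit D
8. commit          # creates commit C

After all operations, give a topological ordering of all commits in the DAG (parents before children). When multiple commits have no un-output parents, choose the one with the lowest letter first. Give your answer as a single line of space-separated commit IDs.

After op 1 (branch): HEAD=main@A [dev=A main=A]
After op 2 (commit): HEAD=main@F [dev=A main=F]
After op 3 (reset): HEAD=main@A [dev=A main=A]
After op 4 (reset): HEAD=main@F [dev=A main=F]
After op 5 (checkout): HEAD=dev@A [dev=A main=F]
After op 6 (checkout): HEAD=main@F [dev=A main=F]
After op 7 (merge): HEAD=main@D [dev=A main=D]
After op 8 (commit): HEAD=main@C [dev=A main=C]
commit A: parents=[]
commit C: parents=['D']
commit D: parents=['F', 'A']
commit F: parents=['A']

Answer: A F D C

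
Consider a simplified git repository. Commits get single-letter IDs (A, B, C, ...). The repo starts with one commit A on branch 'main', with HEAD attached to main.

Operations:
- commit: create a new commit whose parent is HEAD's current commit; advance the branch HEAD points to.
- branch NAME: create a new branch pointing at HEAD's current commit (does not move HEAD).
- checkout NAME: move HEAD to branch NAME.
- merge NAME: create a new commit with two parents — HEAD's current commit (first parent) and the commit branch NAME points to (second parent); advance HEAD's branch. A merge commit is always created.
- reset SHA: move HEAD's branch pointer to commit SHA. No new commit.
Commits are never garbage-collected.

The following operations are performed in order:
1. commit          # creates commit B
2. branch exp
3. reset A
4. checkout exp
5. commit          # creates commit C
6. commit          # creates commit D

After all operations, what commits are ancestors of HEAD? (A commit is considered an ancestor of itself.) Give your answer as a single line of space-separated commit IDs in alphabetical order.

Answer: A B C D

Derivation:
After op 1 (commit): HEAD=main@B [main=B]
After op 2 (branch): HEAD=main@B [exp=B main=B]
After op 3 (reset): HEAD=main@A [exp=B main=A]
After op 4 (checkout): HEAD=exp@B [exp=B main=A]
After op 5 (commit): HEAD=exp@C [exp=C main=A]
After op 6 (commit): HEAD=exp@D [exp=D main=A]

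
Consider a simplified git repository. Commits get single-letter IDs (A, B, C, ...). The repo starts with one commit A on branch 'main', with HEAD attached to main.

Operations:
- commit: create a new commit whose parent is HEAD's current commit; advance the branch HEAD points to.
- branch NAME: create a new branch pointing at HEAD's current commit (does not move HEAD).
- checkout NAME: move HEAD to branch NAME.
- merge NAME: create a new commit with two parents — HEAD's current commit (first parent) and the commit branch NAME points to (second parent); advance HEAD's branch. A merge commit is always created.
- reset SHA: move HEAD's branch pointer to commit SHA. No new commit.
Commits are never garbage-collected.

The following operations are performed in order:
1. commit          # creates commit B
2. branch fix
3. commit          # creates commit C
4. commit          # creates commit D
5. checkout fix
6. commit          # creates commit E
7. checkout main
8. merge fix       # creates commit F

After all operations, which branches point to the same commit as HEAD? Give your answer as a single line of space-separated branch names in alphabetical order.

Answer: main

Derivation:
After op 1 (commit): HEAD=main@B [main=B]
After op 2 (branch): HEAD=main@B [fix=B main=B]
After op 3 (commit): HEAD=main@C [fix=B main=C]
After op 4 (commit): HEAD=main@D [fix=B main=D]
After op 5 (checkout): HEAD=fix@B [fix=B main=D]
After op 6 (commit): HEAD=fix@E [fix=E main=D]
After op 7 (checkout): HEAD=main@D [fix=E main=D]
After op 8 (merge): HEAD=main@F [fix=E main=F]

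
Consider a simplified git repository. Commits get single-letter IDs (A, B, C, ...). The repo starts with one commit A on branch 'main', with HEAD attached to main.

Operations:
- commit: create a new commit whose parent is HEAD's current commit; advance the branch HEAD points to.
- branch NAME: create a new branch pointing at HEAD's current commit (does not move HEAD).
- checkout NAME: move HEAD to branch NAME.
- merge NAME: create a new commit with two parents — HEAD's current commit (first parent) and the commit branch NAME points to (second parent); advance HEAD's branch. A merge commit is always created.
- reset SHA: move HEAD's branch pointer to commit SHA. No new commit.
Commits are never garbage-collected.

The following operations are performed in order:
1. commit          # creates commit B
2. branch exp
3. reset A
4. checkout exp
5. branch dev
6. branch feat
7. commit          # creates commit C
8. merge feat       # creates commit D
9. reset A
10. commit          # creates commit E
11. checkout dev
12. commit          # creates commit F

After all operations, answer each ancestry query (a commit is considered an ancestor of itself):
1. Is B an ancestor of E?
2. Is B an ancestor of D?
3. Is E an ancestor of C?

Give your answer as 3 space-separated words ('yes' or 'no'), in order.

After op 1 (commit): HEAD=main@B [main=B]
After op 2 (branch): HEAD=main@B [exp=B main=B]
After op 3 (reset): HEAD=main@A [exp=B main=A]
After op 4 (checkout): HEAD=exp@B [exp=B main=A]
After op 5 (branch): HEAD=exp@B [dev=B exp=B main=A]
After op 6 (branch): HEAD=exp@B [dev=B exp=B feat=B main=A]
After op 7 (commit): HEAD=exp@C [dev=B exp=C feat=B main=A]
After op 8 (merge): HEAD=exp@D [dev=B exp=D feat=B main=A]
After op 9 (reset): HEAD=exp@A [dev=B exp=A feat=B main=A]
After op 10 (commit): HEAD=exp@E [dev=B exp=E feat=B main=A]
After op 11 (checkout): HEAD=dev@B [dev=B exp=E feat=B main=A]
After op 12 (commit): HEAD=dev@F [dev=F exp=E feat=B main=A]
ancestors(E) = {A,E}; B in? no
ancestors(D) = {A,B,C,D}; B in? yes
ancestors(C) = {A,B,C}; E in? no

Answer: no yes no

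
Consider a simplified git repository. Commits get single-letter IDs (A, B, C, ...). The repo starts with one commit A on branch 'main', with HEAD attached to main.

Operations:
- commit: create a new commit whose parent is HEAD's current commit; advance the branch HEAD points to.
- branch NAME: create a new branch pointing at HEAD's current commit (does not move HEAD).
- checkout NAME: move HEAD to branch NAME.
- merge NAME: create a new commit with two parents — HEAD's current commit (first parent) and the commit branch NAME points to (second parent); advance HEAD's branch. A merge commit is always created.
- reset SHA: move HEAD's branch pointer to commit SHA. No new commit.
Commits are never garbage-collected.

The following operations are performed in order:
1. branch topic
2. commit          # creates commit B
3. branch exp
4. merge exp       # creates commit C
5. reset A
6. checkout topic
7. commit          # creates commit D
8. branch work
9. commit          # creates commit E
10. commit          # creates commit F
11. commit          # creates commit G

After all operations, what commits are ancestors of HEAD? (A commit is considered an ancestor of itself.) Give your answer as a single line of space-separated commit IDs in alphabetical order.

After op 1 (branch): HEAD=main@A [main=A topic=A]
After op 2 (commit): HEAD=main@B [main=B topic=A]
After op 3 (branch): HEAD=main@B [exp=B main=B topic=A]
After op 4 (merge): HEAD=main@C [exp=B main=C topic=A]
After op 5 (reset): HEAD=main@A [exp=B main=A topic=A]
After op 6 (checkout): HEAD=topic@A [exp=B main=A topic=A]
After op 7 (commit): HEAD=topic@D [exp=B main=A topic=D]
After op 8 (branch): HEAD=topic@D [exp=B main=A topic=D work=D]
After op 9 (commit): HEAD=topic@E [exp=B main=A topic=E work=D]
After op 10 (commit): HEAD=topic@F [exp=B main=A topic=F work=D]
After op 11 (commit): HEAD=topic@G [exp=B main=A topic=G work=D]

Answer: A D E F G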